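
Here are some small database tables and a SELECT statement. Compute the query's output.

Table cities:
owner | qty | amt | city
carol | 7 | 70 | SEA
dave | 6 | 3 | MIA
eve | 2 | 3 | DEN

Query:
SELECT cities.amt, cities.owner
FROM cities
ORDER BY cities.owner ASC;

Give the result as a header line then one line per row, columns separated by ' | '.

== RESULT ==
cities.amt | cities.owner
70 | carol
3 | dave
3 | eve

Derivation:
After SELECT (3 rows):
cities.amt | cities.owner
70 | carol
3 | dave
3 | eve
After ORDER BY (3 rows):
cities.amt | cities.owner
70 | carol
3 | dave
3 | eve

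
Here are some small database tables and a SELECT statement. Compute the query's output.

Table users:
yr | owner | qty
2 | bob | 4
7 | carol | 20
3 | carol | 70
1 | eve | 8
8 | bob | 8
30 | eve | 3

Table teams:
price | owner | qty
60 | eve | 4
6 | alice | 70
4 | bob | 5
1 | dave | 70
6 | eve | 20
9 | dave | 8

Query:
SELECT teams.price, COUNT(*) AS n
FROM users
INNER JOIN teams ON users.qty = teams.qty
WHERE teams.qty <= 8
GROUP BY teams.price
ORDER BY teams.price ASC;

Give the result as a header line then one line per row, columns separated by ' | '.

== RESULT ==
teams.price | n
9 | 2
60 | 1

Derivation:
After JOIN teams (6 rows):
users.yr | users.owner | users.qty | teams.price | teams.owner | teams.qty
2 | bob | 4 | 60 | eve | 4
7 | carol | 20 | 6 | eve | 20
3 | carol | 70 | 6 | alice | 70
3 | carol | 70 | 1 | dave | 70
1 | eve | 8 | 9 | dave | 8
8 | bob | 8 | 9 | dave | 8
After WHERE (3 rows):
users.yr | users.owner | users.qty | teams.price | teams.owner | teams.qty
2 | bob | 4 | 60 | eve | 4
1 | eve | 8 | 9 | dave | 8
8 | bob | 8 | 9 | dave | 8
After GROUP BY (2 rows):
teams.price | n
60 | 1
9 | 2
After ORDER BY (2 rows):
teams.price | n
9 | 2
60 | 1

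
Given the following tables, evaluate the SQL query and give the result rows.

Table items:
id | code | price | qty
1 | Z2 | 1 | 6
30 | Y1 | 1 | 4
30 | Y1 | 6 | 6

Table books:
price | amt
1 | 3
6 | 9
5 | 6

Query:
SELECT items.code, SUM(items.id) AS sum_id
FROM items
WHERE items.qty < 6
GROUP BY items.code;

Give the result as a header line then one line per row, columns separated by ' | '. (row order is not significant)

== RESULT ==
items.code | sum_id
Y1 | 30

Derivation:
After WHERE (1 rows):
items.id | items.code | items.price | items.qty
30 | Y1 | 1 | 4
After GROUP BY (1 rows):
items.code | sum_id
Y1 | 30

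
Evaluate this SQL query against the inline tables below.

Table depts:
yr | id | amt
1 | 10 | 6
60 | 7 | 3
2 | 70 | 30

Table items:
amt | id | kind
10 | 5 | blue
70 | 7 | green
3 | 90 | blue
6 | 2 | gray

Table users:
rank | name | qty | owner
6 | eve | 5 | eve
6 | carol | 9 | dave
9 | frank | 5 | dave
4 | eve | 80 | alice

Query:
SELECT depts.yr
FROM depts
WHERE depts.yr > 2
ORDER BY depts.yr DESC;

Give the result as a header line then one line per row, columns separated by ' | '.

After WHERE (1 rows):
depts.yr | depts.id | depts.amt
60 | 7 | 3
After SELECT (1 rows):
depts.yr
60
After ORDER BY (1 rows):
depts.yr
60

== RESULT ==
depts.yr
60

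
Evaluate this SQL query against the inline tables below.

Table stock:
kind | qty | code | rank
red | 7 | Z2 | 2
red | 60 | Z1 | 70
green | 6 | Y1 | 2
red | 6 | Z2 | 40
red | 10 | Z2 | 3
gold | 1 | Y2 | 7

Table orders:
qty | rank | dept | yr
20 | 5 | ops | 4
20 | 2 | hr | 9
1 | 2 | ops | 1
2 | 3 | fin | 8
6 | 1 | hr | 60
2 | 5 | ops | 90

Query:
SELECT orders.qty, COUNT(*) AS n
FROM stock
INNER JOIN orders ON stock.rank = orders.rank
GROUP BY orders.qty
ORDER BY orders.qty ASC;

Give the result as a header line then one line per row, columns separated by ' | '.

== RESULT ==
orders.qty | n
1 | 2
2 | 1
20 | 2

Derivation:
After JOIN orders (5 rows):
stock.kind | stock.qty | stock.code | stock.rank | orders.qty | orders.rank | orders.dept | orders.yr
red | 7 | Z2 | 2 | 20 | 2 | hr | 9
red | 7 | Z2 | 2 | 1 | 2 | ops | 1
green | 6 | Y1 | 2 | 20 | 2 | hr | 9
green | 6 | Y1 | 2 | 1 | 2 | ops | 1
red | 10 | Z2 | 3 | 2 | 3 | fin | 8
After GROUP BY (3 rows):
orders.qty | n
20 | 2
1 | 2
2 | 1
After ORDER BY (3 rows):
orders.qty | n
1 | 2
2 | 1
20 | 2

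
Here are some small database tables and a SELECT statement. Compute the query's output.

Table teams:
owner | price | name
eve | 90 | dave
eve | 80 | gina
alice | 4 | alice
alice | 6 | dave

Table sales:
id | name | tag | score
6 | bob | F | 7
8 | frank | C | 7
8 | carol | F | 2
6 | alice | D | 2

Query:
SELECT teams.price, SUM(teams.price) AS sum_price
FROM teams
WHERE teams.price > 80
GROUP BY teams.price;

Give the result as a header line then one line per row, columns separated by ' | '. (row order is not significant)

After WHERE (1 rows):
teams.owner | teams.price | teams.name
eve | 90 | dave
After GROUP BY (1 rows):
teams.price | sum_price
90 | 90

== RESULT ==
teams.price | sum_price
90 | 90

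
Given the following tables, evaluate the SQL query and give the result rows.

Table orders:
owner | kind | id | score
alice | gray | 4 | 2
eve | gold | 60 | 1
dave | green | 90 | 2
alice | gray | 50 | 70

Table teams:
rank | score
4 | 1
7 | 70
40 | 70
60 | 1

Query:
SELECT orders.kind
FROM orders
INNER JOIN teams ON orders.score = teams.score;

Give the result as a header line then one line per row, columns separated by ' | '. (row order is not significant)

== RESULT ==
orders.kind
gold
gold
gray
gray

Derivation:
After JOIN teams (4 rows):
orders.owner | orders.kind | orders.id | orders.score | teams.rank | teams.score
eve | gold | 60 | 1 | 4 | 1
eve | gold | 60 | 1 | 60 | 1
alice | gray | 50 | 70 | 7 | 70
alice | gray | 50 | 70 | 40 | 70
After SELECT (4 rows):
orders.kind
gold
gold
gray
gray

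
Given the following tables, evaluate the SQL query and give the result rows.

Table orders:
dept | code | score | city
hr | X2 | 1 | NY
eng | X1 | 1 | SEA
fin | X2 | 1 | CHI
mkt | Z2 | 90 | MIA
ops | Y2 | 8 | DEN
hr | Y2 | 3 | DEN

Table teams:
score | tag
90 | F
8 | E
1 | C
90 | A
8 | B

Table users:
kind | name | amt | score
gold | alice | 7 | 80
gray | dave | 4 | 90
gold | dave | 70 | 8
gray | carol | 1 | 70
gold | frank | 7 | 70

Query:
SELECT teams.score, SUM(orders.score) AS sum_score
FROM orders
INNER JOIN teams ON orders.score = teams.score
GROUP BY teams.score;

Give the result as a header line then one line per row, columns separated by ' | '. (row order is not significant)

After JOIN teams (7 rows):
orders.dept | orders.code | orders.score | orders.city | teams.score | teams.tag
hr | X2 | 1 | NY | 1 | C
eng | X1 | 1 | SEA | 1 | C
fin | X2 | 1 | CHI | 1 | C
mkt | Z2 | 90 | MIA | 90 | F
mkt | Z2 | 90 | MIA | 90 | A
ops | Y2 | 8 | DEN | 8 | E
ops | Y2 | 8 | DEN | 8 | B
After GROUP BY (3 rows):
teams.score | sum_score
1 | 3
90 | 180
8 | 16

== RESULT ==
teams.score | sum_score
1 | 3
90 | 180
8 | 16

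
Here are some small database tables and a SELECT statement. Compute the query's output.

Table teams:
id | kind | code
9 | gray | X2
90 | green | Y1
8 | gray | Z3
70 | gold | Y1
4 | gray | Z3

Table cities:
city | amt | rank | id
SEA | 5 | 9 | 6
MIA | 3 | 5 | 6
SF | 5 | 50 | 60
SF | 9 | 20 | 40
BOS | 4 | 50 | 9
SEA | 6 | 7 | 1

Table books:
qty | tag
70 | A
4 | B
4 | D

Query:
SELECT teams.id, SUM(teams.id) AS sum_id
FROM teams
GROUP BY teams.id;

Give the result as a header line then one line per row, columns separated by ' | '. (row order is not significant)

After GROUP BY (5 rows):
teams.id | sum_id
9 | 9
90 | 90
8 | 8
70 | 70
4 | 4

== RESULT ==
teams.id | sum_id
9 | 9
90 | 90
8 | 8
70 | 70
4 | 4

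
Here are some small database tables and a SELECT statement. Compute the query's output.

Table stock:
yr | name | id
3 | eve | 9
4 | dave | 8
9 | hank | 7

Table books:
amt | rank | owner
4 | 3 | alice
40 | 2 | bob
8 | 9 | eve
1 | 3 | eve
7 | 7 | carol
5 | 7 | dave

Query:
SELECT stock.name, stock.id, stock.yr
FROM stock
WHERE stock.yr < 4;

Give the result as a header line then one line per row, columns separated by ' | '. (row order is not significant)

== RESULT ==
stock.name | stock.id | stock.yr
eve | 9 | 3

Derivation:
After WHERE (1 rows):
stock.yr | stock.name | stock.id
3 | eve | 9
After SELECT (1 rows):
stock.name | stock.id | stock.yr
eve | 9 | 3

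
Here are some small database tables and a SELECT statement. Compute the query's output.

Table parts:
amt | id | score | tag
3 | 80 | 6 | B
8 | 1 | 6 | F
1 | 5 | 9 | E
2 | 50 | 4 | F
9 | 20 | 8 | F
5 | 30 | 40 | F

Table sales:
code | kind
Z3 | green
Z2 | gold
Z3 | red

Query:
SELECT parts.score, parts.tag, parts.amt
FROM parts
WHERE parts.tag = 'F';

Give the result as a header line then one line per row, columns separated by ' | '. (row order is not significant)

== RESULT ==
parts.score | parts.tag | parts.amt
6 | F | 8
4 | F | 2
8 | F | 9
40 | F | 5

Derivation:
After WHERE (4 rows):
parts.amt | parts.id | parts.score | parts.tag
8 | 1 | 6 | F
2 | 50 | 4 | F
9 | 20 | 8 | F
5 | 30 | 40 | F
After SELECT (4 rows):
parts.score | parts.tag | parts.amt
6 | F | 8
4 | F | 2
8 | F | 9
40 | F | 5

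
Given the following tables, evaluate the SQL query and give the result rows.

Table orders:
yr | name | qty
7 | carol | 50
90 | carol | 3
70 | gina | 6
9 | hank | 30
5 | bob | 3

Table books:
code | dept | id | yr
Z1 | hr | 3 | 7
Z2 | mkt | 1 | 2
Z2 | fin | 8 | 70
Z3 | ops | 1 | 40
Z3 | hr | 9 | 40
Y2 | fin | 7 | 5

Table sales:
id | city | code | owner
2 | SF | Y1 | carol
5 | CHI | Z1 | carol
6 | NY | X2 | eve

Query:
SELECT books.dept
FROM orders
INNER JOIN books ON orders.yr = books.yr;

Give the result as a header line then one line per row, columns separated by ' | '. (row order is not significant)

After JOIN books (3 rows):
orders.yr | orders.name | orders.qty | books.code | books.dept | books.id | books.yr
7 | carol | 50 | Z1 | hr | 3 | 7
70 | gina | 6 | Z2 | fin | 8 | 70
5 | bob | 3 | Y2 | fin | 7 | 5
After SELECT (3 rows):
books.dept
hr
fin
fin

== RESULT ==
books.dept
hr
fin
fin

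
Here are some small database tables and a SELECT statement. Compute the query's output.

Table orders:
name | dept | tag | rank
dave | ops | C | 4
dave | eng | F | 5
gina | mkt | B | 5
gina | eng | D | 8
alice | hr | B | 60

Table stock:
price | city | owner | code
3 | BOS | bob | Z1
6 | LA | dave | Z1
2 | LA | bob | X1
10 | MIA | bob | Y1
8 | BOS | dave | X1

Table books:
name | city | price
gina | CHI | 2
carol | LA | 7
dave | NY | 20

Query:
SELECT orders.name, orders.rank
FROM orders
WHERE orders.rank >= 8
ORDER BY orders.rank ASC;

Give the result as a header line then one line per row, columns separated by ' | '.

== RESULT ==
orders.name | orders.rank
gina | 8
alice | 60

Derivation:
After WHERE (2 rows):
orders.name | orders.dept | orders.tag | orders.rank
gina | eng | D | 8
alice | hr | B | 60
After SELECT (2 rows):
orders.name | orders.rank
gina | 8
alice | 60
After ORDER BY (2 rows):
orders.name | orders.rank
gina | 8
alice | 60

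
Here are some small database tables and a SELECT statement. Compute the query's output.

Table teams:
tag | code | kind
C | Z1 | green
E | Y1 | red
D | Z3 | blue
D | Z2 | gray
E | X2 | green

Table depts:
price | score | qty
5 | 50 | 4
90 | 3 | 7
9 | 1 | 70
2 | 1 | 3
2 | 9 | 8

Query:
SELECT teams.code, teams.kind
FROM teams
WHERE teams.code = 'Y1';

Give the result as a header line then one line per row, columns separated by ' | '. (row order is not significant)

== RESULT ==
teams.code | teams.kind
Y1 | red

Derivation:
After WHERE (1 rows):
teams.tag | teams.code | teams.kind
E | Y1 | red
After SELECT (1 rows):
teams.code | teams.kind
Y1 | red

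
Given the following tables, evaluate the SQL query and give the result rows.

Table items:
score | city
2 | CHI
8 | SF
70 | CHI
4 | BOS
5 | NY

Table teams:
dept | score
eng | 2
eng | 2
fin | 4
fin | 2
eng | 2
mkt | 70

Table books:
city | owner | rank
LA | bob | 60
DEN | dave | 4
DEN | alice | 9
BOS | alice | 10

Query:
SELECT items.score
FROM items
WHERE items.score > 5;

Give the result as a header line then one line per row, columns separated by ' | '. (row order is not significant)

After WHERE (2 rows):
items.score | items.city
8 | SF
70 | CHI
After SELECT (2 rows):
items.score
8
70

== RESULT ==
items.score
8
70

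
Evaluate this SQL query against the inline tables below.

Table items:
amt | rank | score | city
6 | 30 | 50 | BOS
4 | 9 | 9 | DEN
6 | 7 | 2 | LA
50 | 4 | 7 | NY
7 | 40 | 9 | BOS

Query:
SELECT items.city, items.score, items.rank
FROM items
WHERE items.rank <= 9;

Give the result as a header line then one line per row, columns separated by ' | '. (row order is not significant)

== RESULT ==
items.city | items.score | items.rank
DEN | 9 | 9
LA | 2 | 7
NY | 7 | 4

Derivation:
After WHERE (3 rows):
items.amt | items.rank | items.score | items.city
4 | 9 | 9 | DEN
6 | 7 | 2 | LA
50 | 4 | 7 | NY
After SELECT (3 rows):
items.city | items.score | items.rank
DEN | 9 | 9
LA | 2 | 7
NY | 7 | 4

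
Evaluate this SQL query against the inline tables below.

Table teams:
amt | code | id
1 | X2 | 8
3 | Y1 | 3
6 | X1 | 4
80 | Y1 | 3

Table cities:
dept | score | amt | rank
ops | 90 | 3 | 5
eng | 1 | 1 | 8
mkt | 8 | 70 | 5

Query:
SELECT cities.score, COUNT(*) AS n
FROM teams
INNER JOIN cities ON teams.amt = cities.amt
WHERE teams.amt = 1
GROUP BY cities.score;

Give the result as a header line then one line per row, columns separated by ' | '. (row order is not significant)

After JOIN cities (2 rows):
teams.amt | teams.code | teams.id | cities.dept | cities.score | cities.amt | cities.rank
1 | X2 | 8 | eng | 1 | 1 | 8
3 | Y1 | 3 | ops | 90 | 3 | 5
After WHERE (1 rows):
teams.amt | teams.code | teams.id | cities.dept | cities.score | cities.amt | cities.rank
1 | X2 | 8 | eng | 1 | 1 | 8
After GROUP BY (1 rows):
cities.score | n
1 | 1

== RESULT ==
cities.score | n
1 | 1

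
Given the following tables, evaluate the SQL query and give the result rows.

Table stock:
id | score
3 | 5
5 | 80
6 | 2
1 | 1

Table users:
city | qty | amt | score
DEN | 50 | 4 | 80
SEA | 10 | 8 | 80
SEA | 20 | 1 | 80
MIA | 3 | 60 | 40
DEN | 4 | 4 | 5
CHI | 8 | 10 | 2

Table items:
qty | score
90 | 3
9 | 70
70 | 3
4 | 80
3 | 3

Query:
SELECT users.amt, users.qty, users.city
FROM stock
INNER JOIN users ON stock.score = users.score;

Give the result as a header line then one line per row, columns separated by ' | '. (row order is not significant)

== RESULT ==
users.amt | users.qty | users.city
4 | 4 | DEN
4 | 50 | DEN
8 | 10 | SEA
1 | 20 | SEA
10 | 8 | CHI

Derivation:
After JOIN users (5 rows):
stock.id | stock.score | users.city | users.qty | users.amt | users.score
3 | 5 | DEN | 4 | 4 | 5
5 | 80 | DEN | 50 | 4 | 80
5 | 80 | SEA | 10 | 8 | 80
5 | 80 | SEA | 20 | 1 | 80
6 | 2 | CHI | 8 | 10 | 2
After SELECT (5 rows):
users.amt | users.qty | users.city
4 | 4 | DEN
4 | 50 | DEN
8 | 10 | SEA
1 | 20 | SEA
10 | 8 | CHI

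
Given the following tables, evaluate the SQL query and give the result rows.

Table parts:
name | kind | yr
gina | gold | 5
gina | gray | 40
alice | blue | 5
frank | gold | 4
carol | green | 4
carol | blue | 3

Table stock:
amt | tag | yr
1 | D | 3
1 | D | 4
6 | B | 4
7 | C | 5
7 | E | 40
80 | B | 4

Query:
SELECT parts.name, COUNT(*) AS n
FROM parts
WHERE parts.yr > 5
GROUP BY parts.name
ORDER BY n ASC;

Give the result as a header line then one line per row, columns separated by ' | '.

After WHERE (1 rows):
parts.name | parts.kind | parts.yr
gina | gray | 40
After GROUP BY (1 rows):
parts.name | n
gina | 1
After ORDER BY (1 rows):
parts.name | n
gina | 1

== RESULT ==
parts.name | n
gina | 1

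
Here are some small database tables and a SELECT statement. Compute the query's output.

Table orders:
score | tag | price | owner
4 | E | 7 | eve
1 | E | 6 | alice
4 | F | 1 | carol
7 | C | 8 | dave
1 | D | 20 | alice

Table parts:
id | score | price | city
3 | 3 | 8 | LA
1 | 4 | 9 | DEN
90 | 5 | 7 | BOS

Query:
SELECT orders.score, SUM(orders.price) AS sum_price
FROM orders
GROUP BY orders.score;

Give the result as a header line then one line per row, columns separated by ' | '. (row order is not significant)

After GROUP BY (3 rows):
orders.score | sum_price
4 | 8
1 | 26
7 | 8

== RESULT ==
orders.score | sum_price
4 | 8
1 | 26
7 | 8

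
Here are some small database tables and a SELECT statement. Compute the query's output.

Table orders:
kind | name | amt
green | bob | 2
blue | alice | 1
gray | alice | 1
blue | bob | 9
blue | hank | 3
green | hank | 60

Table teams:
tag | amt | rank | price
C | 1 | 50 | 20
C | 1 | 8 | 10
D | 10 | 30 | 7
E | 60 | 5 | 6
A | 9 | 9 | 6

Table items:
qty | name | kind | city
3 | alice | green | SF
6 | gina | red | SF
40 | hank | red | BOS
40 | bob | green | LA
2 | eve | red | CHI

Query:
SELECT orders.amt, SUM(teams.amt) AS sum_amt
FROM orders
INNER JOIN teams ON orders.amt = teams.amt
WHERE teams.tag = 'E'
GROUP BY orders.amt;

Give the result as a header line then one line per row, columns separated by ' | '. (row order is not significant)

After JOIN teams (6 rows):
orders.kind | orders.name | orders.amt | teams.tag | teams.amt | teams.rank | teams.price
blue | alice | 1 | C | 1 | 50 | 20
blue | alice | 1 | C | 1 | 8 | 10
gray | alice | 1 | C | 1 | 50 | 20
gray | alice | 1 | C | 1 | 8 | 10
blue | bob | 9 | A | 9 | 9 | 6
green | hank | 60 | E | 60 | 5 | 6
After WHERE (1 rows):
orders.kind | orders.name | orders.amt | teams.tag | teams.amt | teams.rank | teams.price
green | hank | 60 | E | 60 | 5 | 6
After GROUP BY (1 rows):
orders.amt | sum_amt
60 | 60

== RESULT ==
orders.amt | sum_amt
60 | 60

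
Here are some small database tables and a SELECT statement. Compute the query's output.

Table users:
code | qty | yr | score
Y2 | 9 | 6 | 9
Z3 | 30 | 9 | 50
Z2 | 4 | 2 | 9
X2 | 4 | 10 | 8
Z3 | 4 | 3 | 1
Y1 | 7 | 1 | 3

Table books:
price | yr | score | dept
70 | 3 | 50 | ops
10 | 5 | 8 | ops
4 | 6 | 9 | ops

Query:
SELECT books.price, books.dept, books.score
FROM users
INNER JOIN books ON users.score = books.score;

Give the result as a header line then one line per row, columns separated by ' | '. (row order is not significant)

== RESULT ==
books.price | books.dept | books.score
4 | ops | 9
70 | ops | 50
4 | ops | 9
10 | ops | 8

Derivation:
After JOIN books (4 rows):
users.code | users.qty | users.yr | users.score | books.price | books.yr | books.score | books.dept
Y2 | 9 | 6 | 9 | 4 | 6 | 9 | ops
Z3 | 30 | 9 | 50 | 70 | 3 | 50 | ops
Z2 | 4 | 2 | 9 | 4 | 6 | 9 | ops
X2 | 4 | 10 | 8 | 10 | 5 | 8 | ops
After SELECT (4 rows):
books.price | books.dept | books.score
4 | ops | 9
70 | ops | 50
4 | ops | 9
10 | ops | 8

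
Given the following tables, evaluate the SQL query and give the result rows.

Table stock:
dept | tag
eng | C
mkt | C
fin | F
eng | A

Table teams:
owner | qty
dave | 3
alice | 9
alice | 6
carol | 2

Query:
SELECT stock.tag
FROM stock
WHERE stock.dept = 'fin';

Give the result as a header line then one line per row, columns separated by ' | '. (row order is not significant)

After WHERE (1 rows):
stock.dept | stock.tag
fin | F
After SELECT (1 rows):
stock.tag
F

== RESULT ==
stock.tag
F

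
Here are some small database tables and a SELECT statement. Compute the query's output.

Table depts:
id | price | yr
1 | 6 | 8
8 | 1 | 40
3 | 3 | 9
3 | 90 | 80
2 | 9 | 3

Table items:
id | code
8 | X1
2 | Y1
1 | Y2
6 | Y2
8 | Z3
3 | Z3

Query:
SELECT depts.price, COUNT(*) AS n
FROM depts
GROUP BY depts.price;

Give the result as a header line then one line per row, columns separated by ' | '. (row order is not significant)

== RESULT ==
depts.price | n
6 | 1
1 | 1
3 | 1
90 | 1
9 | 1

Derivation:
After GROUP BY (5 rows):
depts.price | n
6 | 1
1 | 1
3 | 1
90 | 1
9 | 1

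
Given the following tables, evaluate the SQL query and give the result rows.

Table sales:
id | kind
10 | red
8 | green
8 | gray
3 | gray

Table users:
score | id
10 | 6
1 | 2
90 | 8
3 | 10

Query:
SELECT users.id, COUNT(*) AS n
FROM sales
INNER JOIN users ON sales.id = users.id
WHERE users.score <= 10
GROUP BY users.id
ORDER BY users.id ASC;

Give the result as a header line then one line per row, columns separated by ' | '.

After JOIN users (3 rows):
sales.id | sales.kind | users.score | users.id
10 | red | 3 | 10
8 | green | 90 | 8
8 | gray | 90 | 8
After WHERE (1 rows):
sales.id | sales.kind | users.score | users.id
10 | red | 3 | 10
After GROUP BY (1 rows):
users.id | n
10 | 1
After ORDER BY (1 rows):
users.id | n
10 | 1

== RESULT ==
users.id | n
10 | 1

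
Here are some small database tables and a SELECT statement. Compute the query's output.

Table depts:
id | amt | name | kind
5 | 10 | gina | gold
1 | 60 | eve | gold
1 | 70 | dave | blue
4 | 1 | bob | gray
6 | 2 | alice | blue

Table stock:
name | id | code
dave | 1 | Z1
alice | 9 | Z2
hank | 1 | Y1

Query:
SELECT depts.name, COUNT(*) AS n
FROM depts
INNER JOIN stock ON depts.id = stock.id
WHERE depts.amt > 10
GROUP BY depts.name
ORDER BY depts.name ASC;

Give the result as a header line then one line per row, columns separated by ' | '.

After JOIN stock (4 rows):
depts.id | depts.amt | depts.name | depts.kind | stock.name | stock.id | stock.code
1 | 60 | eve | gold | dave | 1 | Z1
1 | 60 | eve | gold | hank | 1 | Y1
1 | 70 | dave | blue | dave | 1 | Z1
1 | 70 | dave | blue | hank | 1 | Y1
After WHERE (4 rows):
depts.id | depts.amt | depts.name | depts.kind | stock.name | stock.id | stock.code
1 | 60 | eve | gold | dave | 1 | Z1
1 | 60 | eve | gold | hank | 1 | Y1
1 | 70 | dave | blue | dave | 1 | Z1
1 | 70 | dave | blue | hank | 1 | Y1
After GROUP BY (2 rows):
depts.name | n
eve | 2
dave | 2
After ORDER BY (2 rows):
depts.name | n
dave | 2
eve | 2

== RESULT ==
depts.name | n
dave | 2
eve | 2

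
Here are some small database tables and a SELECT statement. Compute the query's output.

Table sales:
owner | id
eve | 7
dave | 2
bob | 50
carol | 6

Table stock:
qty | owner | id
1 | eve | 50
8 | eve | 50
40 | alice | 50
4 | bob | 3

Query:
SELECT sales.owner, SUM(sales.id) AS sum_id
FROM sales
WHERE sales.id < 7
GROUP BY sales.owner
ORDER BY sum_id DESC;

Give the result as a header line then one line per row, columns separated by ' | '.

== RESULT ==
sales.owner | sum_id
carol | 6
dave | 2

Derivation:
After WHERE (2 rows):
sales.owner | sales.id
dave | 2
carol | 6
After GROUP BY (2 rows):
sales.owner | sum_id
dave | 2
carol | 6
After ORDER BY (2 rows):
sales.owner | sum_id
carol | 6
dave | 2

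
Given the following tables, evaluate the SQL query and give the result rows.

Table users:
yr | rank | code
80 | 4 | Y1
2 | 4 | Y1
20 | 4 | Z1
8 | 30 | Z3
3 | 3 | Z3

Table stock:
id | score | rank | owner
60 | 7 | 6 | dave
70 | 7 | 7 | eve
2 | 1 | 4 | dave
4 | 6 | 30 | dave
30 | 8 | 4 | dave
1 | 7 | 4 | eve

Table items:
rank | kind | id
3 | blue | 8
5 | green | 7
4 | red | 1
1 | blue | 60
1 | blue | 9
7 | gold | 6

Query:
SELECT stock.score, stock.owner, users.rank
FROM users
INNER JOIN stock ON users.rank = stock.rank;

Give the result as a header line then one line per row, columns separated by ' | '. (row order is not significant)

== RESULT ==
stock.score | stock.owner | users.rank
1 | dave | 4
8 | dave | 4
7 | eve | 4
1 | dave | 4
8 | dave | 4
7 | eve | 4
1 | dave | 4
8 | dave | 4
7 | eve | 4
6 | dave | 30

Derivation:
After JOIN stock (10 rows):
users.yr | users.rank | users.code | stock.id | stock.score | stock.rank | stock.owner
80 | 4 | Y1 | 2 | 1 | 4 | dave
80 | 4 | Y1 | 30 | 8 | 4 | dave
80 | 4 | Y1 | 1 | 7 | 4 | eve
2 | 4 | Y1 | 2 | 1 | 4 | dave
2 | 4 | Y1 | 30 | 8 | 4 | dave
2 | 4 | Y1 | 1 | 7 | 4 | eve
20 | 4 | Z1 | 2 | 1 | 4 | dave
20 | 4 | Z1 | 30 | 8 | 4 | dave
20 | 4 | Z1 | 1 | 7 | 4 | eve
8 | 30 | Z3 | 4 | 6 | 30 | dave
After SELECT (10 rows):
stock.score | stock.owner | users.rank
1 | dave | 4
8 | dave | 4
7 | eve | 4
1 | dave | 4
8 | dave | 4
7 | eve | 4
1 | dave | 4
8 | dave | 4
7 | eve | 4
6 | dave | 30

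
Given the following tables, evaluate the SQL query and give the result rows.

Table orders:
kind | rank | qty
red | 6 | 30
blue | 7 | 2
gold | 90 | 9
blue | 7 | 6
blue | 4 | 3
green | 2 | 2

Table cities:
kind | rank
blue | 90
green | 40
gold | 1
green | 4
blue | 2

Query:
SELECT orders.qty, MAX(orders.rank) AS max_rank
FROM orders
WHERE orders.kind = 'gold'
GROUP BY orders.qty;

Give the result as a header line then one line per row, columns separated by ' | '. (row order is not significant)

== RESULT ==
orders.qty | max_rank
9 | 90

Derivation:
After WHERE (1 rows):
orders.kind | orders.rank | orders.qty
gold | 90 | 9
After GROUP BY (1 rows):
orders.qty | max_rank
9 | 90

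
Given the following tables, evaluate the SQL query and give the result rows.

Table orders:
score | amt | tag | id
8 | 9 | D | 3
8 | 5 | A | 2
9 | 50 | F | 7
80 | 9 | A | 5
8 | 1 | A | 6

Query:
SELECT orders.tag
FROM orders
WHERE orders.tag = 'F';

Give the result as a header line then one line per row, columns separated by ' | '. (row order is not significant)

After WHERE (1 rows):
orders.score | orders.amt | orders.tag | orders.id
9 | 50 | F | 7
After SELECT (1 rows):
orders.tag
F

== RESULT ==
orders.tag
F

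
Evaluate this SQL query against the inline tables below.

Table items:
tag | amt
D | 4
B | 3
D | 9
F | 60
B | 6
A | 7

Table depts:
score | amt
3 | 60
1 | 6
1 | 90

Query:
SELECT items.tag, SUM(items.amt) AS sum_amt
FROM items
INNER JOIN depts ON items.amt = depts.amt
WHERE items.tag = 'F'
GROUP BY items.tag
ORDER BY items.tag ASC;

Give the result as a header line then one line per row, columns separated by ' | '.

After JOIN depts (2 rows):
items.tag | items.amt | depts.score | depts.amt
F | 60 | 3 | 60
B | 6 | 1 | 6
After WHERE (1 rows):
items.tag | items.amt | depts.score | depts.amt
F | 60 | 3 | 60
After GROUP BY (1 rows):
items.tag | sum_amt
F | 60
After ORDER BY (1 rows):
items.tag | sum_amt
F | 60

== RESULT ==
items.tag | sum_amt
F | 60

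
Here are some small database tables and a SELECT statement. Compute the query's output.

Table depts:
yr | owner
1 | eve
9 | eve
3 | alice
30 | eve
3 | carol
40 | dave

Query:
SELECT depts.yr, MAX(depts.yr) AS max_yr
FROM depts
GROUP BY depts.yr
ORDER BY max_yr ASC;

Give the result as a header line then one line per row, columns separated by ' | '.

After GROUP BY (5 rows):
depts.yr | max_yr
1 | 1
9 | 9
3 | 3
30 | 30
40 | 40
After ORDER BY (5 rows):
depts.yr | max_yr
1 | 1
3 | 3
9 | 9
30 | 30
40 | 40

== RESULT ==
depts.yr | max_yr
1 | 1
3 | 3
9 | 9
30 | 30
40 | 40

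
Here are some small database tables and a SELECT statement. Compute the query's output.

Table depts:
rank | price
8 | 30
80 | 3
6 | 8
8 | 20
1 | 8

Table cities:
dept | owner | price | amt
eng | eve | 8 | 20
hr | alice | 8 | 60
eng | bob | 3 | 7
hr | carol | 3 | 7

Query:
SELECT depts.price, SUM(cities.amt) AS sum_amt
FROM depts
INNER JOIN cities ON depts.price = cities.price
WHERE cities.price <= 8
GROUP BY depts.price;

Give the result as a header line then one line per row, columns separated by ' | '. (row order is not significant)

== RESULT ==
depts.price | sum_amt
3 | 14
8 | 160

Derivation:
After JOIN cities (6 rows):
depts.rank | depts.price | cities.dept | cities.owner | cities.price | cities.amt
80 | 3 | eng | bob | 3 | 7
80 | 3 | hr | carol | 3 | 7
6 | 8 | eng | eve | 8 | 20
6 | 8 | hr | alice | 8 | 60
1 | 8 | eng | eve | 8 | 20
1 | 8 | hr | alice | 8 | 60
After WHERE (6 rows):
depts.rank | depts.price | cities.dept | cities.owner | cities.price | cities.amt
80 | 3 | eng | bob | 3 | 7
80 | 3 | hr | carol | 3 | 7
6 | 8 | eng | eve | 8 | 20
6 | 8 | hr | alice | 8 | 60
1 | 8 | eng | eve | 8 | 20
1 | 8 | hr | alice | 8 | 60
After GROUP BY (2 rows):
depts.price | sum_amt
3 | 14
8 | 160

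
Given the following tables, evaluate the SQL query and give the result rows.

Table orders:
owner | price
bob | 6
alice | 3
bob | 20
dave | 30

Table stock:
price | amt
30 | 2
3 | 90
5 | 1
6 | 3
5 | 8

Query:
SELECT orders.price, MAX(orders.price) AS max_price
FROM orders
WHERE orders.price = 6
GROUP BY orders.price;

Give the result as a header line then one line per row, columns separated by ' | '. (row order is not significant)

After WHERE (1 rows):
orders.owner | orders.price
bob | 6
After GROUP BY (1 rows):
orders.price | max_price
6 | 6

== RESULT ==
orders.price | max_price
6 | 6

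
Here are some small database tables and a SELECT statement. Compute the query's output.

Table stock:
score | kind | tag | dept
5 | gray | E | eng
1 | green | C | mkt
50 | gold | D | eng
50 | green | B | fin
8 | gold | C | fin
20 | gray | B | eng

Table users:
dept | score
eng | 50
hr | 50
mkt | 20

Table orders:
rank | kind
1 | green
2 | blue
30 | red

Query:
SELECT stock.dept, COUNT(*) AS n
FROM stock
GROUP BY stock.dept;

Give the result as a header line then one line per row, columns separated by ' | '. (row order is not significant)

== RESULT ==
stock.dept | n
eng | 3
mkt | 1
fin | 2

Derivation:
After GROUP BY (3 rows):
stock.dept | n
eng | 3
mkt | 1
fin | 2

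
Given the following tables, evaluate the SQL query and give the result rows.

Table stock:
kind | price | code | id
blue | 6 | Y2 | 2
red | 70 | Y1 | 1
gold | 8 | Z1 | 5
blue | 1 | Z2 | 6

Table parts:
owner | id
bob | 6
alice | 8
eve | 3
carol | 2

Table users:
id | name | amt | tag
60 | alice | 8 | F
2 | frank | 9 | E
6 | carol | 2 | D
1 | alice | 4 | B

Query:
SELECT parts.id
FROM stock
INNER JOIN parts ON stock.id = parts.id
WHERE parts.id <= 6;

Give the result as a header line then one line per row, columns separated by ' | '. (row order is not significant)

== RESULT ==
parts.id
2
6

Derivation:
After JOIN parts (2 rows):
stock.kind | stock.price | stock.code | stock.id | parts.owner | parts.id
blue | 6 | Y2 | 2 | carol | 2
blue | 1 | Z2 | 6 | bob | 6
After WHERE (2 rows):
stock.kind | stock.price | stock.code | stock.id | parts.owner | parts.id
blue | 6 | Y2 | 2 | carol | 2
blue | 1 | Z2 | 6 | bob | 6
After SELECT (2 rows):
parts.id
2
6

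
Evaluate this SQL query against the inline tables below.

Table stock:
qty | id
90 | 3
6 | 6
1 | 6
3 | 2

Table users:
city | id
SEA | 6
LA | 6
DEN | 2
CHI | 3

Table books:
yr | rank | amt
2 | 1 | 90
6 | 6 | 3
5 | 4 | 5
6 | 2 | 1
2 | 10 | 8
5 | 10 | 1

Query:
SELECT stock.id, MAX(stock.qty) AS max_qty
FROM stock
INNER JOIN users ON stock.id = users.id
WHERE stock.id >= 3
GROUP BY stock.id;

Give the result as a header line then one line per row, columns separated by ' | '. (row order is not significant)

== RESULT ==
stock.id | max_qty
3 | 90
6 | 6

Derivation:
After JOIN users (6 rows):
stock.qty | stock.id | users.city | users.id
90 | 3 | CHI | 3
6 | 6 | SEA | 6
6 | 6 | LA | 6
1 | 6 | SEA | 6
1 | 6 | LA | 6
3 | 2 | DEN | 2
After WHERE (5 rows):
stock.qty | stock.id | users.city | users.id
90 | 3 | CHI | 3
6 | 6 | SEA | 6
6 | 6 | LA | 6
1 | 6 | SEA | 6
1 | 6 | LA | 6
After GROUP BY (2 rows):
stock.id | max_qty
3 | 90
6 | 6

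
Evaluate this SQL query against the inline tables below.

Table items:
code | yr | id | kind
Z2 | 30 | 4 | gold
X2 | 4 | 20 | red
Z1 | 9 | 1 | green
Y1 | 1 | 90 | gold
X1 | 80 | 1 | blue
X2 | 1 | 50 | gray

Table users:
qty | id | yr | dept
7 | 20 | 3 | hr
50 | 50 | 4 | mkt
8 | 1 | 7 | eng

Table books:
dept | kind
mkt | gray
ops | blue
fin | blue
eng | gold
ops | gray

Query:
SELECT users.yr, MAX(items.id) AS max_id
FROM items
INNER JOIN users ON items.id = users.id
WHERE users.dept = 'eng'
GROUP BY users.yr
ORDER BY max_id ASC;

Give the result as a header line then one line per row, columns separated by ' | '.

== RESULT ==
users.yr | max_id
7 | 1

Derivation:
After JOIN users (4 rows):
items.code | items.yr | items.id | items.kind | users.qty | users.id | users.yr | users.dept
X2 | 4 | 20 | red | 7 | 20 | 3 | hr
Z1 | 9 | 1 | green | 8 | 1 | 7 | eng
X1 | 80 | 1 | blue | 8 | 1 | 7 | eng
X2 | 1 | 50 | gray | 50 | 50 | 4 | mkt
After WHERE (2 rows):
items.code | items.yr | items.id | items.kind | users.qty | users.id | users.yr | users.dept
Z1 | 9 | 1 | green | 8 | 1 | 7 | eng
X1 | 80 | 1 | blue | 8 | 1 | 7 | eng
After GROUP BY (1 rows):
users.yr | max_id
7 | 1
After ORDER BY (1 rows):
users.yr | max_id
7 | 1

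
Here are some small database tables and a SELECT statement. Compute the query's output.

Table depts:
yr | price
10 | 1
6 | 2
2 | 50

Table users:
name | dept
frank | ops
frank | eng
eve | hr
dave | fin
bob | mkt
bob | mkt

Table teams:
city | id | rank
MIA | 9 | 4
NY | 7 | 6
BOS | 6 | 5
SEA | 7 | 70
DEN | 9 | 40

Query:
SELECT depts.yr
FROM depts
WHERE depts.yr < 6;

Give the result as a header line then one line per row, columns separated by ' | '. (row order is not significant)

After WHERE (1 rows):
depts.yr | depts.price
2 | 50
After SELECT (1 rows):
depts.yr
2

== RESULT ==
depts.yr
2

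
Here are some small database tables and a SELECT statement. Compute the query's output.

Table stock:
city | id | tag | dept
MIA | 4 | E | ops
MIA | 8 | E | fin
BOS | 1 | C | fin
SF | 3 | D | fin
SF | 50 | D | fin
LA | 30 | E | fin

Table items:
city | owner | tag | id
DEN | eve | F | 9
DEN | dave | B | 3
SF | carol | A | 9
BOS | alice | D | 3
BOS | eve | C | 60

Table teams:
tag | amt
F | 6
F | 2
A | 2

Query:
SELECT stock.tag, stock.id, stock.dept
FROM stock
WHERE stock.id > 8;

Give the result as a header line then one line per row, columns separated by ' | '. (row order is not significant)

After WHERE (2 rows):
stock.city | stock.id | stock.tag | stock.dept
SF | 50 | D | fin
LA | 30 | E | fin
After SELECT (2 rows):
stock.tag | stock.id | stock.dept
D | 50 | fin
E | 30 | fin

== RESULT ==
stock.tag | stock.id | stock.dept
D | 50 | fin
E | 30 | fin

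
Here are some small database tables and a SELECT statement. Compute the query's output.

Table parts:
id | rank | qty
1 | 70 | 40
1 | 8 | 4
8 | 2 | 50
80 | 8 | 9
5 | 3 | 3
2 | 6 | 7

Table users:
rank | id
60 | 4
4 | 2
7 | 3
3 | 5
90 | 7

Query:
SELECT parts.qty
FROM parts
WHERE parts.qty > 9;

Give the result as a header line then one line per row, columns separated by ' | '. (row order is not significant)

== RESULT ==
parts.qty
40
50

Derivation:
After WHERE (2 rows):
parts.id | parts.rank | parts.qty
1 | 70 | 40
8 | 2 | 50
After SELECT (2 rows):
parts.qty
40
50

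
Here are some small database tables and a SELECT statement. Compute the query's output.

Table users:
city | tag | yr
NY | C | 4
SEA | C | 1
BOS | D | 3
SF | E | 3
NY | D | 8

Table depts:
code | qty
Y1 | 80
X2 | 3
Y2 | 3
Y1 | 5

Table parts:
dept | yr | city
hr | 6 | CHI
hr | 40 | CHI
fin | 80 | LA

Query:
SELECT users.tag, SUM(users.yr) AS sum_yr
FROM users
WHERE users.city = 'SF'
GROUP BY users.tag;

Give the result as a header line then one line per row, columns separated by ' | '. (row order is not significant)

== RESULT ==
users.tag | sum_yr
E | 3

Derivation:
After WHERE (1 rows):
users.city | users.tag | users.yr
SF | E | 3
After GROUP BY (1 rows):
users.tag | sum_yr
E | 3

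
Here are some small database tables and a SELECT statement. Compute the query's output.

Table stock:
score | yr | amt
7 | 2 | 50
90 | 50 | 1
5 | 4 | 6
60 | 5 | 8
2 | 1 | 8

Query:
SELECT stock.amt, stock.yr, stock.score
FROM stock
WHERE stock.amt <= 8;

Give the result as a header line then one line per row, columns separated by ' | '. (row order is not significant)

After WHERE (4 rows):
stock.score | stock.yr | stock.amt
90 | 50 | 1
5 | 4 | 6
60 | 5 | 8
2 | 1 | 8
After SELECT (4 rows):
stock.amt | stock.yr | stock.score
1 | 50 | 90
6 | 4 | 5
8 | 5 | 60
8 | 1 | 2

== RESULT ==
stock.amt | stock.yr | stock.score
1 | 50 | 90
6 | 4 | 5
8 | 5 | 60
8 | 1 | 2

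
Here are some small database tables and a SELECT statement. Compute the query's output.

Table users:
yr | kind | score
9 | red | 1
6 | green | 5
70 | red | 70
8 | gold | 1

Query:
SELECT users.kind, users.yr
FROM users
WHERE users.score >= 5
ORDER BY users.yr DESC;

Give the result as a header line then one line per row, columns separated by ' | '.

== RESULT ==
users.kind | users.yr
red | 70
green | 6

Derivation:
After WHERE (2 rows):
users.yr | users.kind | users.score
6 | green | 5
70 | red | 70
After SELECT (2 rows):
users.kind | users.yr
green | 6
red | 70
After ORDER BY (2 rows):
users.kind | users.yr
red | 70
green | 6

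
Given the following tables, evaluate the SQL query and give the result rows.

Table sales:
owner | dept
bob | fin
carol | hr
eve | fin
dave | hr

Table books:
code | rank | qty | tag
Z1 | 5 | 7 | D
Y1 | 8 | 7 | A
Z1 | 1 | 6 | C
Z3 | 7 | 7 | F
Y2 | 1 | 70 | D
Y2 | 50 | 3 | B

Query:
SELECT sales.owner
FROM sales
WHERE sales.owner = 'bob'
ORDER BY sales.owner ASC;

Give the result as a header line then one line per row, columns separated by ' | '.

== RESULT ==
sales.owner
bob

Derivation:
After WHERE (1 rows):
sales.owner | sales.dept
bob | fin
After SELECT (1 rows):
sales.owner
bob
After ORDER BY (1 rows):
sales.owner
bob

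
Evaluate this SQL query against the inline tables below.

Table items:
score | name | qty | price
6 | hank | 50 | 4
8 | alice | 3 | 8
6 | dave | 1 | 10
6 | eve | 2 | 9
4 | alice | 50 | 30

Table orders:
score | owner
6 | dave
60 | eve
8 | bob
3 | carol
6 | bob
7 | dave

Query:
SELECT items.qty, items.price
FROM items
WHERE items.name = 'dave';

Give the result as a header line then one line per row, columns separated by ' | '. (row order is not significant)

== RESULT ==
items.qty | items.price
1 | 10

Derivation:
After WHERE (1 rows):
items.score | items.name | items.qty | items.price
6 | dave | 1 | 10
After SELECT (1 rows):
items.qty | items.price
1 | 10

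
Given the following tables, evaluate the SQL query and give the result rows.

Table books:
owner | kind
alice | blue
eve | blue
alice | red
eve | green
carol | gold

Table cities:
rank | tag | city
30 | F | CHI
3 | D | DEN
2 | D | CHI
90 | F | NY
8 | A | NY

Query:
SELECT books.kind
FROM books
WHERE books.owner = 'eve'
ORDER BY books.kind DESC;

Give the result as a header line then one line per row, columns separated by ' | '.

After WHERE (2 rows):
books.owner | books.kind
eve | blue
eve | green
After SELECT (2 rows):
books.kind
blue
green
After ORDER BY (2 rows):
books.kind
green
blue

== RESULT ==
books.kind
green
blue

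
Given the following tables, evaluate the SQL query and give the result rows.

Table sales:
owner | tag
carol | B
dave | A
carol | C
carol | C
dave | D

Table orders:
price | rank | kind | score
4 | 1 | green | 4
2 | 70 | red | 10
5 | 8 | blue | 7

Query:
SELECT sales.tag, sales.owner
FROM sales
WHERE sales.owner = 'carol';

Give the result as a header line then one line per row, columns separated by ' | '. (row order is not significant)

== RESULT ==
sales.tag | sales.owner
B | carol
C | carol
C | carol

Derivation:
After WHERE (3 rows):
sales.owner | sales.tag
carol | B
carol | C
carol | C
After SELECT (3 rows):
sales.tag | sales.owner
B | carol
C | carol
C | carol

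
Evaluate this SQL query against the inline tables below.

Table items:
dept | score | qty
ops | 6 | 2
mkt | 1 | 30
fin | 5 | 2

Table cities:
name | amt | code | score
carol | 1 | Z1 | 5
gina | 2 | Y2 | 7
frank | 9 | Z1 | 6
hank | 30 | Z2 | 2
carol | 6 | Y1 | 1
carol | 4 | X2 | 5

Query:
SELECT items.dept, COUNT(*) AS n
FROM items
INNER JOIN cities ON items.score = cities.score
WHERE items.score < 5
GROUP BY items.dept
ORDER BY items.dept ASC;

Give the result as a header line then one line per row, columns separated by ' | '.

After JOIN cities (4 rows):
items.dept | items.score | items.qty | cities.name | cities.amt | cities.code | cities.score
ops | 6 | 2 | frank | 9 | Z1 | 6
mkt | 1 | 30 | carol | 6 | Y1 | 1
fin | 5 | 2 | carol | 1 | Z1 | 5
fin | 5 | 2 | carol | 4 | X2 | 5
After WHERE (1 rows):
items.dept | items.score | items.qty | cities.name | cities.amt | cities.code | cities.score
mkt | 1 | 30 | carol | 6 | Y1 | 1
After GROUP BY (1 rows):
items.dept | n
mkt | 1
After ORDER BY (1 rows):
items.dept | n
mkt | 1

== RESULT ==
items.dept | n
mkt | 1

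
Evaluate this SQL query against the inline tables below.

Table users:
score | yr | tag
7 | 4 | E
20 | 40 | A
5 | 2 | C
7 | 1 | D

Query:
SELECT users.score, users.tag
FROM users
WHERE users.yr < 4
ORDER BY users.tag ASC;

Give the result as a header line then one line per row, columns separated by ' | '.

== RESULT ==
users.score | users.tag
5 | C
7 | D

Derivation:
After WHERE (2 rows):
users.score | users.yr | users.tag
5 | 2 | C
7 | 1 | D
After SELECT (2 rows):
users.score | users.tag
5 | C
7 | D
After ORDER BY (2 rows):
users.score | users.tag
5 | C
7 | D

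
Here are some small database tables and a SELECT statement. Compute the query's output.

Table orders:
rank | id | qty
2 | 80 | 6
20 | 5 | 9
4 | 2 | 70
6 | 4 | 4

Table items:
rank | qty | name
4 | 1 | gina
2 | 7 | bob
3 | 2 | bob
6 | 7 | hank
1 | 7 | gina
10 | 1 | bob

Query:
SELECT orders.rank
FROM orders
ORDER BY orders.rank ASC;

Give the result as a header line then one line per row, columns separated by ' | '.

== RESULT ==
orders.rank
2
4
6
20

Derivation:
After SELECT (4 rows):
orders.rank
2
20
4
6
After ORDER BY (4 rows):
orders.rank
2
4
6
20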